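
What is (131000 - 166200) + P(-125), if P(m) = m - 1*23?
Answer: -35348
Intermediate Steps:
P(m) = -23 + m (P(m) = m - 23 = -23 + m)
(131000 - 166200) + P(-125) = (131000 - 166200) + (-23 - 125) = -35200 - 148 = -35348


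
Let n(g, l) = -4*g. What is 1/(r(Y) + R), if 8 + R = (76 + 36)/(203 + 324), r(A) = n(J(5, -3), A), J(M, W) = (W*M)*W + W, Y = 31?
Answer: -527/92640 ≈ -0.0056887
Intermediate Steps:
J(M, W) = W + M*W**2 (J(M, W) = (M*W)*W + W = M*W**2 + W = W + M*W**2)
r(A) = -168 (r(A) = -(-12)*(1 + 5*(-3)) = -(-12)*(1 - 15) = -(-12)*(-14) = -4*42 = -168)
R = -4104/527 (R = -8 + (76 + 36)/(203 + 324) = -8 + 112/527 = -4104/527 ≈ -7.7875)
1/(r(Y) + R) = 1/(-168 - 4104/527) = 1/(-92640/527) = -527/92640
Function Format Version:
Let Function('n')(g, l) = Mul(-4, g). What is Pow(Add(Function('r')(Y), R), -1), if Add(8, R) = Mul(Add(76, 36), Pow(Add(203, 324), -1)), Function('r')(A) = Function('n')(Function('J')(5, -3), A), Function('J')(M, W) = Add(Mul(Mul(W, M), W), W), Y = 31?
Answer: Rational(-527, 92640) ≈ -0.0056887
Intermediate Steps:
Function('J')(M, W) = Add(W, Mul(M, Pow(W, 2))) (Function('J')(M, W) = Add(Mul(Mul(M, W), W), W) = Add(Mul(M, Pow(W, 2)), W) = Add(W, Mul(M, Pow(W, 2))))
Function('r')(A) = -168 (Function('r')(A) = Mul(-4, Mul(-3, Add(1, Mul(5, -3)))) = Mul(-4, Mul(-3, Add(1, -15))) = Mul(-4, Mul(-3, -14)) = Mul(-4, 42) = -168)
R = Rational(-4104, 527) (R = Add(-8, Mul(Add(76, 36), Pow(Add(203, 324), -1))) = Add(-8, Mul(112, Pow(527, -1))) = Add(-8, Mul(112, Rational(1, 527))) = Add(-8, Rational(112, 527)) = Rational(-4104, 527) ≈ -7.7875)
Pow(Add(Function('r')(Y), R), -1) = Pow(Add(-168, Rational(-4104, 527)), -1) = Pow(Rational(-92640, 527), -1) = Rational(-527, 92640)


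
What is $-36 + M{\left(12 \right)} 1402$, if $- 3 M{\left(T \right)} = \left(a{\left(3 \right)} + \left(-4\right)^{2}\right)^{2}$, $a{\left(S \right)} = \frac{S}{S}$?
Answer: $- \frac{405286}{3} \approx -1.351 \cdot 10^{5}$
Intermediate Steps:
$a{\left(S \right)} = 1$
$M{\left(T \right)} = - \frac{289}{3}$ ($M{\left(T \right)} = - \frac{\left(1 + \left(-4\right)^{2}\right)^{2}}{3} = - \frac{\left(1 + 16\right)^{2}}{3} = - \frac{17^{2}}{3} = \left(- \frac{1}{3}\right) 289 = - \frac{289}{3}$)
$-36 + M{\left(12 \right)} 1402 = -36 - \frac{405178}{3} = - \frac{405286}{3}$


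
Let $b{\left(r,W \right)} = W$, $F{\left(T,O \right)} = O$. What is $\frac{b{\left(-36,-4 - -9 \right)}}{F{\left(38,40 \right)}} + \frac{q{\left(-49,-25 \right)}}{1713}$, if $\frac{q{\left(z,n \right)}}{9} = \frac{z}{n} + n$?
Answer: $\frac{451}{114200} \approx 0.0039492$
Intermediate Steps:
$q{\left(z,n \right)} = 9 n + \frac{9 z}{n}$ ($q{\left(z,n \right)} = 9 \left(\frac{z}{n} + n\right) = 9 \left(n + \frac{z}{n}\right) = 9 n + \frac{9 z}{n}$)
$\frac{b{\left(-36,-4 - -9 \right)}}{F{\left(38,40 \right)}} + \frac{q{\left(-49,-25 \right)}}{1713} = \frac{-4 - -9}{40} + \frac{9 \left(-25\right) + 9 \left(-49\right) \frac{1}{-25}}{1713} = \left(-4 + 9\right) \frac{1}{40} + \left(-225 + 9 \left(-49\right) \left(- \frac{1}{25}\right)\right) \frac{1}{1713} = 5 \cdot \frac{1}{40} + \left(-225 + \frac{441}{25}\right) \frac{1}{1713} = \frac{1}{8} - \frac{1728}{14275} = \frac{451}{114200}$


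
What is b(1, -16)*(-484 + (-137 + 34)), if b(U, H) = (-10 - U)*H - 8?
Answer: -98616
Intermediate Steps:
b(U, H) = -8 + H*(-10 - U) (b(U, H) = H*(-10 - U) - 8 = -8 + H*(-10 - U))
b(1, -16)*(-484 + (-137 + 34)) = (-8 - 10*(-16) - 1*(-16)*1)*(-484 + (-137 + 34)) = (-8 + 160 + 16)*(-484 - 103) = 168*(-587) = -98616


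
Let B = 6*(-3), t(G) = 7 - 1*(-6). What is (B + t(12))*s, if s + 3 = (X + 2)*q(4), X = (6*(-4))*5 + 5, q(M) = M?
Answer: 2275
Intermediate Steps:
t(G) = 13 (t(G) = 7 + 6 = 13)
X = -115 (X = -24*5 + 5 = -120 + 5 = -115)
B = -18
s = -455 (s = -3 + (-115 + 2)*4 = -3 - 113*4 = -3 - 452 = -455)
(B + t(12))*s = (-18 + 13)*(-455) = -5*(-455) = 2275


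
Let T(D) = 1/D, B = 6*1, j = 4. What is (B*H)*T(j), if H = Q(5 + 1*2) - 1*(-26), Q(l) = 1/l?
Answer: 549/14 ≈ 39.214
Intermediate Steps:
B = 6
H = 183/7 (H = 1/(5 + 1*2) - 1*(-26) = 1/(5 + 2) + 26 = 1/7 + 26 = ⅐ + 26 = 183/7 ≈ 26.143)
(B*H)*T(j) = (6*(183/7))/4 = (1098/7)*(¼) = 549/14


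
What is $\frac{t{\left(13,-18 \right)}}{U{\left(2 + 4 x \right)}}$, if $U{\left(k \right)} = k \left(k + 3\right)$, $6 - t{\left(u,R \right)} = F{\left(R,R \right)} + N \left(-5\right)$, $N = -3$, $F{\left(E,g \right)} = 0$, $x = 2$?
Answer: $- \frac{9}{130} \approx -0.069231$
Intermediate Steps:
$t{\left(u,R \right)} = -9$ ($t{\left(u,R \right)} = 6 - \left(0 - -15\right) = 6 - \left(0 + 15\right) = 6 - 15 = -9$)
$U{\left(k \right)} = k \left(3 + k\right)$
$\frac{t{\left(13,-18 \right)}}{U{\left(2 + 4 x \right)}} = - \frac{9}{\left(2 + 4 \cdot 2\right) \left(3 + \left(2 + 4 \cdot 2\right)\right)} = - \frac{9}{\left(2 + 8\right) \left(3 + \left(2 + 8\right)\right)} = - \frac{9}{10 \left(3 + 10\right)} = - \frac{9}{10 \cdot 13} = - \frac{9}{130}$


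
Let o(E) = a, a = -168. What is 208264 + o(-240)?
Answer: 208096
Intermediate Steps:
o(E) = -168
208264 + o(-240) = 208264 - 168 = 208096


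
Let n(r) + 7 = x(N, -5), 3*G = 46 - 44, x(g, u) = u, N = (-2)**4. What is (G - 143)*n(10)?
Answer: 1708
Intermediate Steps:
N = 16
G = 2/3 (G = (46 - 44)/3 = (1/3)*2 = 2/3 ≈ 0.66667)
n(r) = -12 (n(r) = -7 - 5 = -12)
(G - 143)*n(10) = (2/3 - 143)*(-12) = -427/3*(-12) = 1708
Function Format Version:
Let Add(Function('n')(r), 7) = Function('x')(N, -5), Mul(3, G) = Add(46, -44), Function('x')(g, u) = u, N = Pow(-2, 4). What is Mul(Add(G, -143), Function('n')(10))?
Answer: 1708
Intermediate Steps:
N = 16
G = Rational(2, 3) (G = Mul(Rational(1, 3), Add(46, -44)) = Mul(Rational(1, 3), 2) = Rational(2, 3) ≈ 0.66667)
Function('n')(r) = -12 (Function('n')(r) = Add(-7, -5) = -12)
Mul(Add(G, -143), Function('n')(10)) = Mul(Add(Rational(2, 3), -143), -12) = Mul(Rational(-427, 3), -12) = 1708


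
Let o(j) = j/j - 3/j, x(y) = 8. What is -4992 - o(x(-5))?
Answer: -39941/8 ≈ -4992.6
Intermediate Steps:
o(j) = 1 - 3/j
-4992 - o(x(-5)) = -4992 - (-3 + 8)/8 = -4992 - 5/8 = -39941/8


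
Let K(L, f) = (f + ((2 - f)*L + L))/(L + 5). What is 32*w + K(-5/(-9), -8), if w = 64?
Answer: 102383/50 ≈ 2047.7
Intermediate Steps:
K(L, f) = (L + f + L*(2 - f))/(5 + L) (K(L, f) = (f + (L*(2 - f) + L))/(5 + L) = (f + (L + L*(2 - f)))/(5 + L) = (L + f + L*(2 - f))/(5 + L))
32*w + K(-5/(-9), -8) = 32*64 + (-8 + 3*(-5/(-9)) - 1*(-5/(-9))*(-8))/(5 - 5/(-9)) = 2048 + (-8 + 3*(-5*(-1)/9) - 1*(-5*(-1)/9)*(-8))/(5 - 5*(-1)/9) = 2048 + (-8 + 3*(-1*(-5/9)) - 1*(-1*(-5/9))*(-8))/(5 - 1*(-5/9)) = 2048 + (-8 + 3*(5/9) - 1*5/9*(-8))/(5 + 5/9) = 2048 + (-8 + 5/3 + 40/9)/(50/9) = 2048 + (9/50)*(-17/9) = 2048 - 17/50 = 102383/50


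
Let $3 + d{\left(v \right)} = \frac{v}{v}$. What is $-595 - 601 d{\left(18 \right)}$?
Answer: $607$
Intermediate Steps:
$d{\left(v \right)} = -2$ ($d{\left(v \right)} = -3 + \frac{v}{v} = -3 + 1 = -2$)
$-595 - 601 d{\left(18 \right)} = -595 - -1202 = -595 + 1202 = 607$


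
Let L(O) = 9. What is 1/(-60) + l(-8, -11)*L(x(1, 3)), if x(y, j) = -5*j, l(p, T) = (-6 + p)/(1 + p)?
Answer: 1079/60 ≈ 17.983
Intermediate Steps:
l(p, T) = (-6 + p)/(1 + p)
1/(-60) + l(-8, -11)*L(x(1, 3)) = 1/(-60) + ((-6 - 8)/(1 - 8))*9 = -1/60 + (-14/(-7))*9 = -1/60 - 1/7*(-14)*9 = -1/60 + 2*9 = -1/60 + 18 = 1079/60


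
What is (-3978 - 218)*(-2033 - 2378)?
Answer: 18508556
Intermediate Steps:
(-3978 - 218)*(-2033 - 2378) = -4196*(-4411) = 18508556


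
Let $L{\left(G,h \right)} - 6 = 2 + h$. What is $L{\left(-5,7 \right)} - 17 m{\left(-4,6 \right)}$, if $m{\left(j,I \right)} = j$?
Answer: $83$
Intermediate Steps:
$L{\left(G,h \right)} = 8 + h$ ($L{\left(G,h \right)} = 6 + \left(2 + h\right) = 8 + h$)
$L{\left(-5,7 \right)} - 17 m{\left(-4,6 \right)} = \left(8 + 7\right) - -68 = 15 + 68 = 83$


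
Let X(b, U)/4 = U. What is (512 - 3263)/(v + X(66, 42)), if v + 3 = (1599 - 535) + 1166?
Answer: -2751/2395 ≈ -1.1486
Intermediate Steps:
X(b, U) = 4*U
v = 2227 (v = -3 + ((1599 - 535) + 1166) = -3 + (1064 + 1166) = -3 + 2230 = 2227)
(512 - 3263)/(v + X(66, 42)) = (512 - 3263)/(2227 + 4*42) = -2751/(2227 + 168) = -2751/2395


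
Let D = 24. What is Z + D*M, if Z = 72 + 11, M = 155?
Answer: 3803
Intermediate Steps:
Z = 83
Z + D*M = 83 + 24*155 = 83 + 3720 = 3803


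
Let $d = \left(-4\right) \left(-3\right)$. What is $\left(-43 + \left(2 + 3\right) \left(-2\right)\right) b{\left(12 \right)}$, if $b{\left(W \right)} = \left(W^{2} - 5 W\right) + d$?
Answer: $-5088$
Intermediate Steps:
$d = 12$
$b{\left(W \right)} = 12 + W^{2} - 5 W$ ($b{\left(W \right)} = \left(W^{2} - 5 W\right) + 12 = 12 + W^{2} - 5 W$)
$\left(-43 + \left(2 + 3\right) \left(-2\right)\right) b{\left(12 \right)} = \left(-43 + \left(2 + 3\right) \left(-2\right)\right) \left(12 + 12^{2} - 60\right) = \left(-43 + 5 \left(-2\right)\right) \left(12 + 144 - 60\right) = \left(-43 - 10\right) 96 = \left(-53\right) 96 = -5088$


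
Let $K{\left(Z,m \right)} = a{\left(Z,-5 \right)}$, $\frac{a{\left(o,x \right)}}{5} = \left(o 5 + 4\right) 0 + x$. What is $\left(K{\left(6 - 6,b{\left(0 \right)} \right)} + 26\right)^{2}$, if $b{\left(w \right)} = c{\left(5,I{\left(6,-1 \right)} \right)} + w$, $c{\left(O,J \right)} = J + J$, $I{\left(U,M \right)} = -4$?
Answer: $1$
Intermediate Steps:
$c{\left(O,J \right)} = 2 J$
$b{\left(w \right)} = -8 + w$ ($b{\left(w \right)} = 2 \left(-4\right) + w = -8 + w$)
$a{\left(o,x \right)} = 5 x$ ($a{\left(o,x \right)} = 5 \left(\left(o 5 + 4\right) 0 + x\right) = 5 \left(\left(5 o + 4\right) 0 + x\right) = 5 \left(\left(4 + 5 o\right) 0 + x\right) = 5 \left(0 + x\right) = 5 x$)
$K{\left(Z,m \right)} = -25$ ($K{\left(Z,m \right)} = 5 \left(-5\right) = -25$)
$\left(K{\left(6 - 6,b{\left(0 \right)} \right)} + 26\right)^{2} = \left(-25 + 26\right)^{2} = 1^{2} = 1$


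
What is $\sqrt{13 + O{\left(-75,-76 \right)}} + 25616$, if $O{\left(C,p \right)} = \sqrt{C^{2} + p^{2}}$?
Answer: $25616 + \sqrt{13 + \sqrt{11401}} \approx 25627.0$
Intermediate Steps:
$\sqrt{13 + O{\left(-75,-76 \right)}} + 25616 = \sqrt{13 + \sqrt{\left(-75\right)^{2} + \left(-76\right)^{2}}} + 25616 = \sqrt{13 + \sqrt{5625 + 5776}} + 25616 = \sqrt{13 + \sqrt{11401}} + 25616 = 25616 + \sqrt{13 + \sqrt{11401}}$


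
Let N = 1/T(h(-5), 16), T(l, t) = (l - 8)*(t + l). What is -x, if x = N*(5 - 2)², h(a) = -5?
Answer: 9/143 ≈ 0.062937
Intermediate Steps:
T(l, t) = (-8 + l)*(l + t)
N = -1/143 (N = 1/((-5)² - 8*(-5) - 8*16 - 5*16) = 1/(25 + 40 - 128 - 80) = 1/(-143) = -1/143 ≈ -0.0069930)
x = -9/143 (x = -(5 - 2)²/143 = -1/143*3² = -1/143*9 = -9/143 ≈ -0.062937)
-x = -1*(-9/143) = 9/143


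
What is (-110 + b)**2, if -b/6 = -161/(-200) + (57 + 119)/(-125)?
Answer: 2829282481/250000 ≈ 11317.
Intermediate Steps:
b = 1809/500 (b = -6*(-161/(-200) + (57 + 119)/(-125)) = -6*(-161*(-1/200) + 176*(-1/125)) = -6*(161/200 - 176/125) = -6*(-603/1000) = 1809/500 ≈ 3.6180)
(-110 + b)**2 = (-110 + 1809/500)**2 = (-53191/500)**2 = 2829282481/250000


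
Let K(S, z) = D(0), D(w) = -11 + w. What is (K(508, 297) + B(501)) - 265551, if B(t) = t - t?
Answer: -265562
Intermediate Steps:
K(S, z) = -11 (K(S, z) = -11 + 0 = -11)
B(t) = 0
(K(508, 297) + B(501)) - 265551 = (-11 + 0) - 265551 = -11 - 265551 = -265562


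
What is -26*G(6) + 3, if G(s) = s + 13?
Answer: -491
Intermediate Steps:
G(s) = 13 + s
-26*G(6) + 3 = -26*(13 + 6) + 3 = -26*19 + 3 = -494 + 3 = -491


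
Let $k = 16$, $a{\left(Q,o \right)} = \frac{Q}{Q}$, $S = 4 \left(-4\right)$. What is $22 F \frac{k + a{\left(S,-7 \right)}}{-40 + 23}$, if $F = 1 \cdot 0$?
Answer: $0$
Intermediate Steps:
$S = -16$
$a{\left(Q,o \right)} = 1$
$F = 0$
$22 F \frac{k + a{\left(S,-7 \right)}}{-40 + 23} = 22 \cdot 0 \frac{16 + 1}{-40 + 23} = 0 \frac{17}{-17} = 0 \cdot 17 \left(- \frac{1}{17}\right) = 0 \left(-1\right) = 0$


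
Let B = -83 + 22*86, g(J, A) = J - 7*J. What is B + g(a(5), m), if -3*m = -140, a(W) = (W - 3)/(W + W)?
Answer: 9039/5 ≈ 1807.8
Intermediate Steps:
a(W) = (-3 + W)/(2*W) (a(W) = (-3 + W)/((2*W)) = (-3 + W)*(1/(2*W)) = (-3 + W)/(2*W))
m = 140/3 (m = -⅓*(-140) = 140/3 ≈ 46.667)
g(J, A) = -6*J
B = 1809 (B = -83 + 1892 = 1809)
B + g(a(5), m) = 1809 - 3*(-3 + 5)/5 = 1809 - 3*2/5 = 1809 - 6*⅕ = 1809 - 6/5 = 9039/5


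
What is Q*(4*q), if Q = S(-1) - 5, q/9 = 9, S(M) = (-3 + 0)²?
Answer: 1296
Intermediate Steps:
S(M) = 9 (S(M) = (-3)² = 9)
q = 81 (q = 9*9 = 81)
Q = 4 (Q = 9 - 5 = 4)
Q*(4*q) = 4*(4*81) = 4*324 = 1296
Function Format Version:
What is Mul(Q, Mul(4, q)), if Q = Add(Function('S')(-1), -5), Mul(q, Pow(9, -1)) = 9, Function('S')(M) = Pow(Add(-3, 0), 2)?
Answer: 1296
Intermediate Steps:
Function('S')(M) = 9 (Function('S')(M) = Pow(-3, 2) = 9)
q = 81 (q = Mul(9, 9) = 81)
Q = 4 (Q = Add(9, -5) = 4)
Mul(Q, Mul(4, q)) = Mul(4, Mul(4, 81)) = Mul(4, 324) = 1296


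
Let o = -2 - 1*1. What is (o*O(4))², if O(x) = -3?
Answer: 81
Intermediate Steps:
o = -3 (o = -2 - 1 = -3)
(o*O(4))² = (-3*(-3))² = 9² = 81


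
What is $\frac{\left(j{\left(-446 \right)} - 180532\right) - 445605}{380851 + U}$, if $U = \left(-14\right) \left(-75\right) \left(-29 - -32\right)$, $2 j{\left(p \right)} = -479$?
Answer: $- \frac{1252753}{768002} \approx -1.6312$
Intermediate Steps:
$j{\left(p \right)} = - \frac{479}{2}$ ($j{\left(p \right)} = \frac{1}{2} \left(-479\right) = - \frac{479}{2}$)
$U = 3150$ ($U = 1050 \left(-29 + 32\right) = 1050 \cdot 3 = 3150$)
$\frac{\left(j{\left(-446 \right)} - 180532\right) - 445605}{380851 + U} = \frac{\left(- \frac{479}{2} - 180532\right) - 445605}{380851 + 3150} = \frac{\left(- \frac{479}{2} - 180532\right) - 445605}{384001} = \left(- \frac{361543}{2} - 445605\right) \frac{1}{384001} = \left(- \frac{1252753}{2}\right) \frac{1}{384001} = - \frac{1252753}{768002}$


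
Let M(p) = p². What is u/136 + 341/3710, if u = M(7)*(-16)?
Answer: -357783/63070 ≈ -5.6728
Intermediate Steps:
u = -784 (u = 7²*(-16) = 49*(-16) = -784)
u/136 + 341/3710 = -784/136 + 341/3710 = -784*1/136 + 341*(1/3710) = -98/17 + 341/3710 = -357783/63070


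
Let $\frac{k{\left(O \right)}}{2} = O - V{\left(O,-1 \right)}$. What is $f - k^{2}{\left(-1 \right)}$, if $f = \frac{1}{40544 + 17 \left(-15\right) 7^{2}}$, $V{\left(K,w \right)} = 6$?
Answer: $- \frac{5497603}{28049} \approx -196.0$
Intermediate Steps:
$k{\left(O \right)} = -12 + 2 O$ ($k{\left(O \right)} = 2 \left(O - 6\right) = 2 \left(-6 + O\right) = -12 + 2 O$)
$f = \frac{1}{28049}$ ($f = \frac{1}{40544 - 12495} = \frac{1}{28049} \approx 3.5652 \cdot 10^{-5}$)
$f - k^{2}{\left(-1 \right)} = \frac{1}{28049} - \left(-12 + 2 \left(-1\right)\right)^{2} = \frac{1}{28049} - \left(-12 - 2\right)^{2} = \frac{1}{28049} - \left(-14\right)^{2} = \frac{1}{28049} - 196 = - \frac{5497603}{28049}$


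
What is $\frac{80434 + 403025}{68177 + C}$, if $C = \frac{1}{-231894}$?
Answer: $\frac{112111241346}{15809837237} \approx 7.0912$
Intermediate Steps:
$C = - \frac{1}{231894} \approx -4.3123 \cdot 10^{-6}$
$\frac{80434 + 403025}{68177 + C} = \frac{80434 + 403025}{68177 - \frac{1}{231894}} = \frac{483459}{\frac{15809837237}{231894}} = 483459 \cdot \frac{231894}{15809837237} = \frac{112111241346}{15809837237}$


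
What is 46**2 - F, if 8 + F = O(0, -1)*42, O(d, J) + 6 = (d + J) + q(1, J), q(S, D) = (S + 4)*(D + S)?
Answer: 2418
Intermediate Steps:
q(S, D) = (4 + S)*(D + S)
O(d, J) = -1 + d + 6*J (O(d, J) = -6 + ((d + J) + (1**2 + 4*J + 4*1 + J*1)) = -6 + ((J + d) + (1 + 4*J + 4 + J)) = -6 + ((J + d) + (5 + 5*J)) = -6 + (5 + d + 6*J) = -1 + d + 6*J)
F = -302 (F = -8 + (-1 + 0 + 6*(-1))*42 = -8 + (-1 + 0 - 6)*42 = -8 - 7*42 = -8 - 294 = -302)
46**2 - F = 46**2 - 1*(-302) = 2116 + 302 = 2418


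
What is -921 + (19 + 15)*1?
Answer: -887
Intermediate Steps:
-921 + (19 + 15)*1 = -921 + 34*1 = -921 + 34 = -887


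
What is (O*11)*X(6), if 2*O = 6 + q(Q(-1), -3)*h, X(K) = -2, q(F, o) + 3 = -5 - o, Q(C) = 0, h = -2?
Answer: -176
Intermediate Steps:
q(F, o) = -8 - o (q(F, o) = -3 + (-5 - o) = -8 - o)
O = 8 (O = (6 + (-8 - 1*(-3))*(-2))/2 = (6 + (-8 + 3)*(-2))/2 = (6 - 5*(-2))/2 = (6 + 10)/2 = (1/2)*16 = 8)
(O*11)*X(6) = (8*11)*(-2) = 88*(-2) = -176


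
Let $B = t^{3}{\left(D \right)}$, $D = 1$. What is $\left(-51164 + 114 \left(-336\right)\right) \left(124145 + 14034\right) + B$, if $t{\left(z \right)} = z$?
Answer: $-12362598771$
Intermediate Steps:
$B = 1$ ($B = 1^{3} = 1$)
$\left(-51164 + 114 \left(-336\right)\right) \left(124145 + 14034\right) + B = \left(-51164 + 114 \left(-336\right)\right) \left(124145 + 14034\right) + 1 = \left(-51164 - 38304\right) 138179 + 1 = \left(-89468\right) 138179 + 1 = -12362598772 + 1 = -12362598771$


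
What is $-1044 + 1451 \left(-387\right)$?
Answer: $-562581$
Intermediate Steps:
$-1044 + 1451 \left(-387\right) = -1044 - 561537 = -562581$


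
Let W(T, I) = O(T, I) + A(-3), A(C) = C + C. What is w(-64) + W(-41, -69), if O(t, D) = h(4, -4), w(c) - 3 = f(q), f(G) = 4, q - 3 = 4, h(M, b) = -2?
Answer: -1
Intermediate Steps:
q = 7 (q = 3 + 4 = 7)
w(c) = 7 (w(c) = 3 + 4 = 7)
O(t, D) = -2
A(C) = 2*C
W(T, I) = -8 (W(T, I) = -2 + 2*(-3) = -2 - 6 = -8)
w(-64) + W(-41, -69) = 7 - 8 = -1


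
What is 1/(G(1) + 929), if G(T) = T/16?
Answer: 16/14865 ≈ 0.0010764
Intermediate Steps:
G(T) = T/16 (G(T) = T*(1/16) = T/16)
1/(G(1) + 929) = 1/((1/16)*1 + 929) = 1/(1/16 + 929) = 1/(14865/16) = 16/14865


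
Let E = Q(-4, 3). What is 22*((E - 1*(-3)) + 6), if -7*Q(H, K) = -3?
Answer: 1452/7 ≈ 207.43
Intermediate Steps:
Q(H, K) = 3/7 (Q(H, K) = -⅐*(-3) = 3/7)
E = 3/7 ≈ 0.42857
22*((E - 1*(-3)) + 6) = 22*((3/7 - 1*(-3)) + 6) = 22*((3/7 + 3) + 6) = 22*(24/7 + 6) = 22*(66/7) = 1452/7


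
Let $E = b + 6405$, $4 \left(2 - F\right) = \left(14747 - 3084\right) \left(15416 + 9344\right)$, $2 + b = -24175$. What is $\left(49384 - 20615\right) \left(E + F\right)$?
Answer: $-2077459548060$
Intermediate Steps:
$b = -24177$ ($b = -2 - 24175 = -24177$)
$F = -72193968$ ($F = 2 - \frac{\left(14747 - 3084\right) \left(15416 + 9344\right)}{4} = 2 - \frac{11663 \cdot 24760}{4} = 2 - 72193970 = -72193968$)
$E = -17772$ ($E = -24177 + 6405 = -17772$)
$\left(49384 - 20615\right) \left(E + F\right) = \left(49384 - 20615\right) \left(-17772 - 72193968\right) = 28769 \left(-72211740\right) = -2077459548060$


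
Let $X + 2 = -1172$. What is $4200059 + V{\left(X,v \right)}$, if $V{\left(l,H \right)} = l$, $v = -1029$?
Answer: $4198885$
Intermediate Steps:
$X = -1174$ ($X = -2 - 1172 = -1174$)
$4200059 + V{\left(X,v \right)} = 4200059 - 1174 = 4198885$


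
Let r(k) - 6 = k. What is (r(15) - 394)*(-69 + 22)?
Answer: 17531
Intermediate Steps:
r(k) = 6 + k
(r(15) - 394)*(-69 + 22) = ((6 + 15) - 394)*(-69 + 22) = (21 - 394)*(-47) = -373*(-47) = 17531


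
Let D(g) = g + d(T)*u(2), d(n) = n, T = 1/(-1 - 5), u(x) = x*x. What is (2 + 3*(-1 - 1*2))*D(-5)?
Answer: 119/3 ≈ 39.667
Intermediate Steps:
u(x) = x**2
T = -1/6 (T = 1/(-6) = -1/6 ≈ -0.16667)
D(g) = -2/3 + g (D(g) = g - 1/6*2**2 = g - 1/6*4 = g - 2/3 = -2/3 + g)
(2 + 3*(-1 - 1*2))*D(-5) = (2 + 3*(-1 - 1*2))*(-2/3 - 5) = (2 + 3*(-1 - 2))*(-17/3) = (2 + 3*(-3))*(-17/3) = (2 - 9)*(-17/3) = -7*(-17/3) = 119/3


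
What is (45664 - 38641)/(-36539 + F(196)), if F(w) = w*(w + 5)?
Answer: 7023/2857 ≈ 2.4582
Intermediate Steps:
F(w) = w*(5 + w)
(45664 - 38641)/(-36539 + F(196)) = (45664 - 38641)/(-36539 + 196*(5 + 196)) = 7023/(-36539 + 196*201) = 7023/(-36539 + 39396) = 7023/2857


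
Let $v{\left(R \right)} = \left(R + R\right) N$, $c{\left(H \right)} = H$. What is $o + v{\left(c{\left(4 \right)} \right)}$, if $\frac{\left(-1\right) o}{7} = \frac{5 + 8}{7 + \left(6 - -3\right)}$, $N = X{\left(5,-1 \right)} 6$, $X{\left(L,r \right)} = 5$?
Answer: $\frac{3749}{16} \approx 234.31$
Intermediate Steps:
$N = 30$ ($N = 5 \cdot 6 = 30$)
$v{\left(R \right)} = 60 R$ ($v{\left(R \right)} = \left(R + R\right) 30 = 2 R 30 = 60 R$)
$o = - \frac{91}{16}$ ($o = - 7 \frac{5 + 8}{7 + \left(6 - -3\right)} = - 7 \frac{1}{7 + \left(6 + 3\right)} 13 = - 7 \frac{1}{7 + 9} \cdot 13 = - 7 \cdot \frac{1}{16} \cdot 13 = \left(-7\right) \frac{13}{16} = - \frac{91}{16} \approx -5.6875$)
$o + v{\left(c{\left(4 \right)} \right)} = - \frac{91}{16} + 60 \cdot 4 = - \frac{91}{16} + 240 = \frac{3749}{16}$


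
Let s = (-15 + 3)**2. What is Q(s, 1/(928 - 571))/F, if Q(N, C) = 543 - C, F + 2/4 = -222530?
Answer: -387700/158886777 ≈ -0.0024401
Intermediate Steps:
s = 144 (s = (-12)**2 = 144)
F = -445061/2 (F = -1/2 - 222530 = -445061/2 ≈ -2.2253e+5)
Q(s, 1/(928 - 571))/F = (543 - 1/(928 - 571))/(-445061/2) = (543 - 1/357)*(-2/445061) = (193850/357)*(-2/445061) = -387700/158886777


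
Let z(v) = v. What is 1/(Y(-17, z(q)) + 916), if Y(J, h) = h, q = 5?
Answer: 1/921 ≈ 0.0010858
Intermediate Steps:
1/(Y(-17, z(q)) + 916) = 1/(5 + 916) = 1/921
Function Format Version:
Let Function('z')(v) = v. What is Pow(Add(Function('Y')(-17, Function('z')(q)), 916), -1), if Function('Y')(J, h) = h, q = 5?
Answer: Rational(1, 921) ≈ 0.0010858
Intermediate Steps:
Pow(Add(Function('Y')(-17, Function('z')(q)), 916), -1) = Pow(Add(5, 916), -1) = Pow(921, -1) = Rational(1, 921)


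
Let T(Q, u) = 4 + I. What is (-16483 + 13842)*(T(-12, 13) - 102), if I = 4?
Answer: 248254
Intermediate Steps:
T(Q, u) = 8 (T(Q, u) = 4 + 4 = 8)
(-16483 + 13842)*(T(-12, 13) - 102) = (-16483 + 13842)*(8 - 102) = -2641*(-94) = 248254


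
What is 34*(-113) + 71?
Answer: -3771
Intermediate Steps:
34*(-113) + 71 = -3842 + 71 = -3771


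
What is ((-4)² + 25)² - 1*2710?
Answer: -1029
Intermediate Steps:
((-4)² + 25)² - 1*2710 = (16 + 25)² - 2710 = 41² - 2710 = 1681 - 2710 = -1029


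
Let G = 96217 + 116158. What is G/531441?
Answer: 212375/531441 ≈ 0.39962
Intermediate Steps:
G = 212375
G/531441 = 212375/531441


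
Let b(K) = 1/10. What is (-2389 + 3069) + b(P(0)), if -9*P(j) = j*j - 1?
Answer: 6801/10 ≈ 680.10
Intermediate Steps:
P(j) = ⅑ - j²/9 (P(j) = -(j*j - 1)/9 = -(j² - 1)/9 = -(-1 + j²)/9 = ⅑ - j²/9)
b(K) = ⅒
(-2389 + 3069) + b(P(0)) = (-2389 + 3069) + ⅒ = 680 + ⅒ = 6801/10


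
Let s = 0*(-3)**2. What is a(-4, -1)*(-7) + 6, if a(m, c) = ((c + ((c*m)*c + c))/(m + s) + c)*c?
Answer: 19/2 ≈ 9.5000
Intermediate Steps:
s = 0 (s = 0*9 = 0)
a(m, c) = c*(c + (2*c + m*c**2)/m) (a(m, c) = ((c + ((c*m)*c + c))/(m + 0) + c)*c = ((c + (m*c**2 + c))/m + c)*c = ((c + (c + m*c**2))/m + c)*c = ((2*c + m*c**2)/m + c)*c = (c + (2*c + m*c**2)/m)*c = c*(c + (2*c + m*c**2)/m))
a(-4, -1)*(-7) + 6 = ((-1)**2*(2 - 4 - 1*(-4))/(-4))*(-7) + 6 = (1*(-1/4)*(2 - 4 + 4))*(-7) + 6 = (1*(-1/4)*2)*(-7) + 6 = -1/2*(-7) + 6 = 7/2 + 6 = 19/2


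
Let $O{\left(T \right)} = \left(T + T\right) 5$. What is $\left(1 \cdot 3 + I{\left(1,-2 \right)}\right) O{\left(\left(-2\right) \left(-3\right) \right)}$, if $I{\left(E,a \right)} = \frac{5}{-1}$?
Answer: $-120$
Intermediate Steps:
$I{\left(E,a \right)} = -5$ ($I{\left(E,a \right)} = 5 \left(-1\right) = -5$)
$O{\left(T \right)} = 10 T$ ($O{\left(T \right)} = 2 T 5 = 10 T$)
$\left(1 \cdot 3 + I{\left(1,-2 \right)}\right) O{\left(\left(-2\right) \left(-3\right) \right)} = \left(1 \cdot 3 - 5\right) 10 \left(\left(-2\right) \left(-3\right)\right) = \left(3 - 5\right) 10 \cdot 6 = \left(-2\right) 60 = -120$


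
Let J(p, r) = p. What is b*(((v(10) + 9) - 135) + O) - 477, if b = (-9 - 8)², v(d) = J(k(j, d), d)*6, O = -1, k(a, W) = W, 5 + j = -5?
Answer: -19840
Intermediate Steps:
j = -10 (j = -5 - 5 = -10)
v(d) = 6*d (v(d) = d*6 = 6*d)
b = 289 (b = (-17)² = 289)
b*(((v(10) + 9) - 135) + O) - 477 = 289*(((6*10 + 9) - 135) - 1) - 477 = 289*(((60 + 9) - 135) - 1) - 477 = 289*((69 - 135) - 1) - 477 = 289*(-66 - 1) - 477 = 289*(-67) - 477 = -19363 - 477 = -19840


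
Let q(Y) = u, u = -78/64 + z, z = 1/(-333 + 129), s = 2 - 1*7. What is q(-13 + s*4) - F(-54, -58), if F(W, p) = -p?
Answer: -96653/1632 ≈ -59.224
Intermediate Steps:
s = -5 (s = 2 - 7 = -5)
z = -1/204 (z = 1/(-204) = -1/204 ≈ -0.0049020)
u = -1997/1632 (u = -78/64 - 1/204 = -78*1/64 - 1/204 = -39/32 - 1/204 = -1997/1632 ≈ -1.2237)
q(Y) = -1997/1632
q(-13 + s*4) - F(-54, -58) = -1997/1632 - (-1)*(-58) = -1997/1632 - 1*58 = -1997/1632 - 58 = -96653/1632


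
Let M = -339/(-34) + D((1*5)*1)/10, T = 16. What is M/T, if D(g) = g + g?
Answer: 373/544 ≈ 0.68566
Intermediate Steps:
D(g) = 2*g
M = 373/34 (M = -339/(-34) + (2*((1*5)*1))/10 = -339*(-1/34) + (2*(5*1))*(1/10) = 339/34 + (2*5)*(1/10) = 339/34 + 10*(1/10) = 339/34 + 1 = 373/34 ≈ 10.971)
M/T = (373/34)/16 = (373/34)*(1/16) = 373/544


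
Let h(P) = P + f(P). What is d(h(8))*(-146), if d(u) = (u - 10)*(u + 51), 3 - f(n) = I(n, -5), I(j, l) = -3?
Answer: -37960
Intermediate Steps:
f(n) = 6 (f(n) = 3 - 1*(-3) = 3 + 3 = 6)
h(P) = 6 + P (h(P) = P + 6 = 6 + P)
d(u) = (-10 + u)*(51 + u)
d(h(8))*(-146) = (-510 + (6 + 8)**2 + 41*(6 + 8))*(-146) = (-510 + 14**2 + 41*14)*(-146) = (-510 + 196 + 574)*(-146) = 260*(-146) = -37960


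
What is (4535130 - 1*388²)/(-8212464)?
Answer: -2192293/4106232 ≈ -0.53389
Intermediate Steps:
(4535130 - 1*388²)/(-8212464) = (4535130 - 1*150544)*(-1/8212464) = (4535130 - 150544)*(-1/8212464) = 4384586*(-1/8212464) = -2192293/4106232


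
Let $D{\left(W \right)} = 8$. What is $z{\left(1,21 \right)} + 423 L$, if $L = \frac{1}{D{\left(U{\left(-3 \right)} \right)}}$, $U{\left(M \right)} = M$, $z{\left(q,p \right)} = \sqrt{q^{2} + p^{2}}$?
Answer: $\frac{423}{8} + \sqrt{442} \approx 73.899$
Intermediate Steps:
$z{\left(q,p \right)} = \sqrt{p^{2} + q^{2}}$
$L = \frac{1}{8} \approx 0.125$
$z{\left(1,21 \right)} + 423 L = \sqrt{21^{2} + 1^{2}} + 423 \cdot \frac{1}{8} = \sqrt{441 + 1} + \frac{423}{8} = \sqrt{442} + \frac{423}{8} = \frac{423}{8} + \sqrt{442}$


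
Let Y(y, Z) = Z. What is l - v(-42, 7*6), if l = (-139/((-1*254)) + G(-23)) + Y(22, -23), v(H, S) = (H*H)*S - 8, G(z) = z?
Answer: -18827865/254 ≈ -74126.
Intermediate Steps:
v(H, S) = -8 + S*H² (v(H, S) = H²*S - 8 = S*H² - 8 = -8 + S*H²)
l = -11545/254 (l = (-139/((-1*254)) - 23) - 23 = (-139/(-254) - 23) - 23 = (-139*(-1/254) - 23) - 23 = (139/254 - 23) - 23 = -5703/254 - 23 = -11545/254 ≈ -45.453)
l - v(-42, 7*6) = -11545/254 - (-8 + (7*6)*(-42)²) = -11545/254 - (-8 + 42*1764) = -11545/254 - (-8 + 74088) = -11545/254 - 1*74080 = -11545/254 - 74080 = -18827865/254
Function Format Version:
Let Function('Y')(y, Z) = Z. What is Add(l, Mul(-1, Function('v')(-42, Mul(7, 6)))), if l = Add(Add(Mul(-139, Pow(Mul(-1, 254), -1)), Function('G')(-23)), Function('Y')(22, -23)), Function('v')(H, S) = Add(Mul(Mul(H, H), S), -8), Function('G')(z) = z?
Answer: Rational(-18827865, 254) ≈ -74126.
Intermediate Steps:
Function('v')(H, S) = Add(-8, Mul(S, Pow(H, 2))) (Function('v')(H, S) = Add(Mul(Pow(H, 2), S), -8) = Add(Mul(S, Pow(H, 2)), -8) = Add(-8, Mul(S, Pow(H, 2))))
l = Rational(-11545, 254) (l = Add(Add(Mul(-139, Pow(Mul(-1, 254), -1)), -23), -23) = Add(Add(Mul(-139, Pow(-254, -1)), -23), -23) = Add(Add(Mul(-139, Rational(-1, 254)), -23), -23) = Add(Add(Rational(139, 254), -23), -23) = Add(Rational(-5703, 254), -23) = Rational(-11545, 254) ≈ -45.453)
Add(l, Mul(-1, Function('v')(-42, Mul(7, 6)))) = Add(Rational(-11545, 254), Mul(-1, Add(-8, Mul(Mul(7, 6), Pow(-42, 2))))) = Add(Rational(-11545, 254), Mul(-1, Add(-8, Mul(42, 1764)))) = Add(Rational(-11545, 254), Mul(-1, Add(-8, 74088))) = Add(Rational(-11545, 254), Mul(-1, 74080)) = Add(Rational(-11545, 254), -74080) = Rational(-18827865, 254)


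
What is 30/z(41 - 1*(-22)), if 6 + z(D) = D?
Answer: 10/19 ≈ 0.52632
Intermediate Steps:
z(D) = -6 + D
30/z(41 - 1*(-22)) = 30/(-6 + (41 - 1*(-22))) = 30/(-6 + (41 + 22)) = 30/(-6 + 63) = 30/57 = 30*(1/57) = 10/19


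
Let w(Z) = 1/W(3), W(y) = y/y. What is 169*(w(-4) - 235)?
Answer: -39546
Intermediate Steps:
W(y) = 1
w(Z) = 1 (w(Z) = 1/1 = 1)
169*(w(-4) - 235) = 169*(1 - 235) = 169*(-234) = -39546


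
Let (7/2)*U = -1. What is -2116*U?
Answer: 4232/7 ≈ 604.57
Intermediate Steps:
U = -2/7 (U = (2/7)*(-1) = -2/7 ≈ -0.28571)
-2116*U = -2116*(-2/7) = 4232/7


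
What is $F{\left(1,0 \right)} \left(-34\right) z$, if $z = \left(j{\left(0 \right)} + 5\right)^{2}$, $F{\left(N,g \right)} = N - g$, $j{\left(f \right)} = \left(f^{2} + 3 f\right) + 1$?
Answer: $-1224$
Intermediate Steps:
$j{\left(f \right)} = 1 + f^{2} + 3 f$
$z = 36$ ($z = \left(\left(1 + 0^{2} + 3 \cdot 0\right) + 5\right)^{2} = \left(\left(1 + 0 + 0\right) + 5\right)^{2} = \left(1 + 5\right)^{2} = 6^{2} = 36$)
$F{\left(1,0 \right)} \left(-34\right) z = \left(1 - 0\right) \left(-34\right) 36 = \left(1 + 0\right) \left(-34\right) 36 = 1 \left(-34\right) 36 = \left(-34\right) 36 = -1224$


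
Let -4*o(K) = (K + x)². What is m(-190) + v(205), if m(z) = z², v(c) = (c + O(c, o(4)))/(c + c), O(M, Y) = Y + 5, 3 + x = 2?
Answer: 59204831/1640 ≈ 36101.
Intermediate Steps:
x = -1 (x = -3 + 2 = -1)
o(K) = -(-1 + K)²/4 (o(K) = -(K - 1)²/4 = -(-1 + K)²/4)
O(M, Y) = 5 + Y
v(c) = (11/4 + c)/(2*c) (v(c) = (c + (5 - (-1 + 4)²/4))/(c + c) = (c + (5 - ¼*3²))/((2*c)) = (c + (5 - ¼*9))*(1/(2*c)) = (c + (5 - 9/4))*(1/(2*c)) = (c + 11/4)*(1/(2*c)) = (11/4 + c)*(1/(2*c)) = (11/4 + c)/(2*c))
m(-190) + v(205) = (-190)² + (⅛)*(11 + 4*205)/205 = 36100 + (⅛)*(1/205)*(11 + 820) = 36100 + (⅛)*(1/205)*831 = 36100 + 831/1640 = 59204831/1640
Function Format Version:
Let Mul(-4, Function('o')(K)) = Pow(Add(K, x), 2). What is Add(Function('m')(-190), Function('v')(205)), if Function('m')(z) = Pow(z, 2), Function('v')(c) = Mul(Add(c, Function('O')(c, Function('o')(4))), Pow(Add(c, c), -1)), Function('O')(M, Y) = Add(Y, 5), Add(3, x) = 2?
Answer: Rational(59204831, 1640) ≈ 36101.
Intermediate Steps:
x = -1 (x = Add(-3, 2) = -1)
Function('o')(K) = Mul(Rational(-1, 4), Pow(Add(-1, K), 2)) (Function('o')(K) = Mul(Rational(-1, 4), Pow(Add(K, -1), 2)) = Mul(Rational(-1, 4), Pow(Add(-1, K), 2)))
Function('O')(M, Y) = Add(5, Y)
Function('v')(c) = Mul(Rational(1, 2), Pow(c, -1), Add(Rational(11, 4), c)) (Function('v')(c) = Mul(Add(c, Add(5, Mul(Rational(-1, 4), Pow(Add(-1, 4), 2)))), Pow(Add(c, c), -1)) = Mul(Add(c, Add(5, Mul(Rational(-1, 4), Pow(3, 2)))), Pow(Mul(2, c), -1)) = Mul(Add(c, Add(5, Mul(Rational(-1, 4), 9))), Mul(Rational(1, 2), Pow(c, -1))) = Mul(Add(c, Add(5, Rational(-9, 4))), Mul(Rational(1, 2), Pow(c, -1))) = Mul(Add(c, Rational(11, 4)), Mul(Rational(1, 2), Pow(c, -1))) = Mul(Add(Rational(11, 4), c), Mul(Rational(1, 2), Pow(c, -1))) = Mul(Rational(1, 2), Pow(c, -1), Add(Rational(11, 4), c)))
Add(Function('m')(-190), Function('v')(205)) = Add(Pow(-190, 2), Mul(Rational(1, 8), Pow(205, -1), Add(11, Mul(4, 205)))) = Add(36100, Mul(Rational(1, 8), Rational(1, 205), Add(11, 820))) = Add(36100, Mul(Rational(1, 8), Rational(1, 205), 831)) = Add(36100, Rational(831, 1640)) = Rational(59204831, 1640)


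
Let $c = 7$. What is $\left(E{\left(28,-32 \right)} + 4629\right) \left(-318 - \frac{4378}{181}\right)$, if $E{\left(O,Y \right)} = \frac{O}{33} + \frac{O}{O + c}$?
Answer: $- \frac{47322634352}{29865} \approx -1.5846 \cdot 10^{6}$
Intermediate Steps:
$E{\left(O,Y \right)} = \frac{O}{33} + \frac{O}{7 + O}$ ($E{\left(O,Y \right)} = \frac{O}{33} + \frac{O}{O + 7} = O \frac{1}{33} + \frac{O}{7 + O} = \frac{O}{33} + \frac{O}{7 + O}$)
$\left(E{\left(28,-32 \right)} + 4629\right) \left(-318 - \frac{4378}{181}\right) = \left(\frac{1}{33} \cdot 28 \frac{1}{7 + 28} \left(40 + 28\right) + 4629\right) \left(-318 - \frac{4378}{181}\right) = \left(\frac{1}{33} \cdot 28 \cdot \frac{1}{35} \cdot 68 + 4629\right) \left(-318 - \frac{4378}{181}\right) = \left(\frac{272}{165} + 4629\right) \left(- \frac{61936}{181}\right) = \frac{764057}{165} \left(- \frac{61936}{181}\right) = - \frac{47322634352}{29865}$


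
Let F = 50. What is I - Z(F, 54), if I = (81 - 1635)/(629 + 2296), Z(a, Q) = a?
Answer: -49268/975 ≈ -50.531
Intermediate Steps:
I = -518/975 (I = -1554/2925 = -1554*1/2925 = -518/975 ≈ -0.53128)
I - Z(F, 54) = -518/975 - 1*50 = -518/975 - 50 = -49268/975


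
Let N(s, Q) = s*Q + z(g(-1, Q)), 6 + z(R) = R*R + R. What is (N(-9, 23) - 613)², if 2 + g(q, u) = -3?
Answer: 649636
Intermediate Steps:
g(q, u) = -5 (g(q, u) = -2 - 3 = -5)
z(R) = -6 + R + R² (z(R) = -6 + (R*R + R) = -6 + (R² + R) = -6 + (R + R²) = -6 + R + R²)
N(s, Q) = 14 + Q*s (N(s, Q) = s*Q + (-6 - 5 + (-5)²) = Q*s + (-6 - 5 + 25) = Q*s + 14 = 14 + Q*s)
(N(-9, 23) - 613)² = ((14 + 23*(-9)) - 613)² = ((14 - 207) - 613)² = (-193 - 613)² = (-806)² = 649636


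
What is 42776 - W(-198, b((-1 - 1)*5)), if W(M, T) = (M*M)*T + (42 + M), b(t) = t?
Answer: 434972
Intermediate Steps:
W(M, T) = 42 + M + T*M² (W(M, T) = M²*T + (42 + M) = T*M² + (42 + M) = 42 + M + T*M²)
42776 - W(-198, b((-1 - 1)*5)) = 42776 - (42 - 198 + ((-1 - 1)*5)*(-198)²) = 42776 - (42 - 198 - 2*5*39204) = 42776 - (42 - 198 - 10*39204) = 42776 - (42 - 198 - 392040) = 42776 - 1*(-392196) = 42776 + 392196 = 434972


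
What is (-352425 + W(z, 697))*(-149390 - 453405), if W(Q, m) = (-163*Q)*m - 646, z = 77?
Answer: 5486108424810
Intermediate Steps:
W(Q, m) = -646 - 163*Q*m (W(Q, m) = -163*Q*m - 646 = -646 - 163*Q*m)
(-352425 + W(z, 697))*(-149390 - 453405) = (-352425 + (-646 - 163*77*697))*(-149390 - 453405) = (-352425 + (-646 - 8748047))*(-602795) = (-352425 - 8748693)*(-602795) = -9101118*(-602795) = 5486108424810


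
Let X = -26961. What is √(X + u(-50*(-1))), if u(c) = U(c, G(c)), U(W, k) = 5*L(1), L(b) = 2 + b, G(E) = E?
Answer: 3*I*√2994 ≈ 164.15*I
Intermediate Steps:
U(W, k) = 15 (U(W, k) = 5*(2 + 1) = 5*3 = 15)
u(c) = 15
√(X + u(-50*(-1))) = √(-26961 + 15) = √(-26946) = 3*I*√2994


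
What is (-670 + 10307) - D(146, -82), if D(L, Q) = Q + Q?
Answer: 9801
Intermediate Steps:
D(L, Q) = 2*Q
(-670 + 10307) - D(146, -82) = (-670 + 10307) - 2*(-82) = 9637 - 1*(-164) = 9637 + 164 = 9801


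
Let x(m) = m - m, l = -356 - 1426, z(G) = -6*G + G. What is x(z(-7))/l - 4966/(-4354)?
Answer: 2483/2177 ≈ 1.1406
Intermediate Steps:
z(G) = -5*G
l = -1782
x(m) = 0
x(z(-7))/l - 4966/(-4354) = 0/(-1782) - 4966/(-4354) = 0*(-1/1782) - 4966*(-1/4354) = 0 + 2483/2177 = 2483/2177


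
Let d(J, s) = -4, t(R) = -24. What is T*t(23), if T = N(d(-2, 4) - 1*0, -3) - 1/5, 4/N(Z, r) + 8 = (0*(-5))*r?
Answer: 84/5 ≈ 16.800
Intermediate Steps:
N(Z, r) = -1/2 (N(Z, r) = 4/(-8 + (0*(-5))*r) = 4/(-8 + 0*r) = 4/(-8 + 0) = 4/(-8) = 4*(-1/8) = -1/2)
T = -7/10 (T = -1/2 - 1/5 = -7/10 ≈ -0.70000)
T*t(23) = -7/10*(-24) = 84/5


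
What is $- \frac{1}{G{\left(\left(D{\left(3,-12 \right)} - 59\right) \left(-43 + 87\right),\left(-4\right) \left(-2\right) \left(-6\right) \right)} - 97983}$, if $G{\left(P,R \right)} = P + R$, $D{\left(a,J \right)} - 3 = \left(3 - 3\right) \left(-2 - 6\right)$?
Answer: $\frac{1}{100495} \approx 9.9507 \cdot 10^{-6}$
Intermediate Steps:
$D{\left(a,J \right)} = 3$ ($D{\left(a,J \right)} = 3 + \left(3 - 3\right) \left(-2 - 6\right) = 3 + 0 \left(-8\right) = 3 + 0 = 3$)
$- \frac{1}{G{\left(\left(D{\left(3,-12 \right)} - 59\right) \left(-43 + 87\right),\left(-4\right) \left(-2\right) \left(-6\right) \right)} - 97983} = - \frac{1}{\left(\left(3 - 59\right) \left(-43 + 87\right) + \left(-4\right) \left(-2\right) \left(-6\right)\right) - 97983} = - \frac{1}{\left(\left(-56\right) 44 + 8 \left(-6\right)\right) - 97983} = - \frac{1}{\left(-2464 - 48\right) - 97983} = - \frac{1}{-2512 - 97983} = - \frac{1}{-100495} = \left(-1\right) \left(- \frac{1}{100495}\right) = \frac{1}{100495}$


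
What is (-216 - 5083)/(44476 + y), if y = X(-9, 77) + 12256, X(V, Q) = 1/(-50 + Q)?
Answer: -143073/1531765 ≈ -0.093404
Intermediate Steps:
y = 330913/27 (y = 1/(-50 + 77) + 12256 = 1/27 + 12256 = 330913/27 ≈ 12256.)
(-216 - 5083)/(44476 + y) = (-216 - 5083)/(44476 + 330913/27) = -5299/1531765/27 = -5299*27/1531765 = -143073/1531765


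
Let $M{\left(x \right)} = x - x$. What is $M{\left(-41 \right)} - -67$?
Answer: $67$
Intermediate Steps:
$M{\left(x \right)} = 0$
$M{\left(-41 \right)} - -67 = 0 - -67 = 0 + 67 = 67$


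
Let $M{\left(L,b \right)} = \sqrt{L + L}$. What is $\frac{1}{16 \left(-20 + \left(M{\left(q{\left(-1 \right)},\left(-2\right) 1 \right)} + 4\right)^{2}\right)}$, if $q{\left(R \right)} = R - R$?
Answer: $- \frac{1}{64} \approx -0.015625$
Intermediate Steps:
$q{\left(R \right)} = 0$
$M{\left(L,b \right)} = \sqrt{2} \sqrt{L}$ ($M{\left(L,b \right)} = \sqrt{2 L} = \sqrt{2} \sqrt{L}$)
$\frac{1}{16 \left(-20 + \left(M{\left(q{\left(-1 \right)},\left(-2\right) 1 \right)} + 4\right)^{2}\right)} = \frac{1}{16 \left(-20 + \left(\sqrt{2} \sqrt{0} + 4\right)^{2}\right)} = \frac{1}{16 \left(-20 + \left(\sqrt{2} \cdot 0 + 4\right)^{2}\right)} = \frac{1}{16 \left(-20 + \left(0 + 4\right)^{2}\right)} = \frac{1}{16 \left(-20 + 4^{2}\right)} = \frac{1}{16 \left(-20 + 16\right)} = \frac{1}{16 \left(-4\right)} = \frac{1}{-64} = - \frac{1}{64}$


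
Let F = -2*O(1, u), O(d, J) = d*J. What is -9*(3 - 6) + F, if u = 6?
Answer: 15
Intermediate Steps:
O(d, J) = J*d
F = -12 ≈ -12.000
-9*(3 - 6) + F = -9*(3 - 6) - 12 = -9*(-3) - 12 = 27 - 12 = 15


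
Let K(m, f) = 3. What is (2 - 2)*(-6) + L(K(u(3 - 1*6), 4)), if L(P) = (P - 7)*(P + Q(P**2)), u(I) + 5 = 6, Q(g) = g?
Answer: -48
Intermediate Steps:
u(I) = 1 (u(I) = -5 + 6 = 1)
L(P) = (-7 + P)*(P + P**2) (L(P) = (P - 7)*(P + P**2) = (-7 + P)*(P + P**2))
(2 - 2)*(-6) + L(K(u(3 - 1*6), 4)) = (2 - 2)*(-6) + 3*(-7 + 3**2 - 6*3) = 0*(-6) + 3*(-7 + 9 - 18) = 0 + 3*(-16) = 0 - 48 = -48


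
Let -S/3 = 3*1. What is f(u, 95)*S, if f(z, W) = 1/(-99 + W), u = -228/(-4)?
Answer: 9/4 ≈ 2.2500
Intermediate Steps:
u = 57 (u = -228*(-1)/4 = -38*(-3/2) = 57)
S = -9 ≈ -9.0000
f(u, 95)*S = -9/(-99 + 95) = -9/(-4) = -¼*(-9) = 9/4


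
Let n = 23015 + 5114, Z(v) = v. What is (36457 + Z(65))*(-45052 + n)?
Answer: -618061806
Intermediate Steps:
n = 28129
(36457 + Z(65))*(-45052 + n) = (36457 + 65)*(-45052 + 28129) = 36522*(-16923) = -618061806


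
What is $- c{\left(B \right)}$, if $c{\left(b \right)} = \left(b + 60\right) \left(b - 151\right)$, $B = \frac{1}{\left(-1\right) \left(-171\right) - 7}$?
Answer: $\frac{243692683}{26896} \approx 9060.6$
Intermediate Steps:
$B = \frac{1}{164}$ ($B = \frac{1}{171 - 7} = \frac{1}{164} \approx 0.0060976$)
$c{\left(b \right)} = \left(-151 + b\right) \left(60 + b\right)$ ($c{\left(b \right)} = \left(60 + b\right) \left(-151 + b\right) = \left(-151 + b\right) \left(60 + b\right)$)
$- c{\left(B \right)} = - (-9060 + \left(\frac{1}{164}\right)^{2} - \frac{91}{164}) = - (-9060 + \frac{1}{26896} - \frac{91}{164}) = \left(-1\right) \left(- \frac{243692683}{26896}\right) = \frac{243692683}{26896}$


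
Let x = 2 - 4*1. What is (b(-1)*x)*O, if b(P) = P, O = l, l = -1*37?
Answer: -74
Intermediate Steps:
l = -37
O = -37
x = -2 (x = 2 - 4 = -2)
(b(-1)*x)*O = -1*(-2)*(-37) = 2*(-37) = -74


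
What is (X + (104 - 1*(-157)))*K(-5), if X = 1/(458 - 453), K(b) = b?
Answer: -1306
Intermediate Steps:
X = ⅕ (X = 1/5 = ⅕ ≈ 0.20000)
(X + (104 - 1*(-157)))*K(-5) = (⅕ + (104 - 1*(-157)))*(-5) = (⅕ + (104 + 157))*(-5) = (⅕ + 261)*(-5) = (1306/5)*(-5) = -1306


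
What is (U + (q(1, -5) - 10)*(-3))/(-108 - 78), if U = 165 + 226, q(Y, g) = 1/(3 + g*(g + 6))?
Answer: -845/372 ≈ -2.2715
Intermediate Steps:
q(Y, g) = 1/(3 + g*(6 + g))
U = 391
(U + (q(1, -5) - 10)*(-3))/(-108 - 78) = (391 + (1/(3 + (-5)² + 6*(-5)) - 10)*(-3))/(-108 - 78) = (391 + (1/(3 + 25 - 30) - 10)*(-3))/(-186) = (391 + (1/(-2) - 10)*(-3))*(-1/186) = (391 + (-½ - 10)*(-3))*(-1/186) = (391 - 21/2*(-3))*(-1/186) = (391 + 63/2)*(-1/186) = (845/2)*(-1/186) = -845/372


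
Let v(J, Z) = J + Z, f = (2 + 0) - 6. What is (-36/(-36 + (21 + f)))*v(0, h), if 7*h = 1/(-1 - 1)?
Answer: -18/133 ≈ -0.13534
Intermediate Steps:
h = -1/14 (h = 1/(7*(-1 - 1)) = (⅐)/(-2) = (⅐)*(-½) = -1/14 ≈ -0.071429)
f = -4 (f = 2 - 6 = -4)
(-36/(-36 + (21 + f)))*v(0, h) = (-36/(-36 + (21 - 4)))*(0 - 1/14) = (-36/(-36 + 17))*(-1/14) = (-36/(-19))*(-1/14) = -1/19*(-36)*(-1/14) = (36/19)*(-1/14) = -18/133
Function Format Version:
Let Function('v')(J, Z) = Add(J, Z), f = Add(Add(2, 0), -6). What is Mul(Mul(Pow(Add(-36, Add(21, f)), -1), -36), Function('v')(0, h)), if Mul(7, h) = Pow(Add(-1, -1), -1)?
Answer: Rational(-18, 133) ≈ -0.13534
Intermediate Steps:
h = Rational(-1, 14) (h = Mul(Rational(1, 7), Pow(Add(-1, -1), -1)) = Mul(Rational(1, 7), Pow(-2, -1)) = Mul(Rational(1, 7), Rational(-1, 2)) = Rational(-1, 14) ≈ -0.071429)
f = -4 (f = Add(2, -6) = -4)
Mul(Mul(Pow(Add(-36, Add(21, f)), -1), -36), Function('v')(0, h)) = Mul(Mul(Pow(Add(-36, Add(21, -4)), -1), -36), Add(0, Rational(-1, 14))) = Mul(Mul(Pow(Add(-36, 17), -1), -36), Rational(-1, 14)) = Mul(Mul(Pow(-19, -1), -36), Rational(-1, 14)) = Mul(Mul(Rational(-1, 19), -36), Rational(-1, 14)) = Mul(Rational(36, 19), Rational(-1, 14)) = Rational(-18, 133)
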